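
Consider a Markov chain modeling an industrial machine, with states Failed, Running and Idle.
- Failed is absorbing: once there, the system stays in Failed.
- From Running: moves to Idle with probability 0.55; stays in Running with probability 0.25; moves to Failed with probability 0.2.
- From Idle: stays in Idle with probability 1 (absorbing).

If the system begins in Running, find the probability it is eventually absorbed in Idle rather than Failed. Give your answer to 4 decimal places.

Let h(s) be the probability of absorption at Idle starting from transient state s. Then h(Idle) = 1 and h(Failed) = 0. By first-step analysis:
h(Running) = 0.2·0 + 0.25·h(Running) + 0.55·1
Solving: h(Running) = 0.7333.
Starting from Running, the probability is 0.7333.

0.7333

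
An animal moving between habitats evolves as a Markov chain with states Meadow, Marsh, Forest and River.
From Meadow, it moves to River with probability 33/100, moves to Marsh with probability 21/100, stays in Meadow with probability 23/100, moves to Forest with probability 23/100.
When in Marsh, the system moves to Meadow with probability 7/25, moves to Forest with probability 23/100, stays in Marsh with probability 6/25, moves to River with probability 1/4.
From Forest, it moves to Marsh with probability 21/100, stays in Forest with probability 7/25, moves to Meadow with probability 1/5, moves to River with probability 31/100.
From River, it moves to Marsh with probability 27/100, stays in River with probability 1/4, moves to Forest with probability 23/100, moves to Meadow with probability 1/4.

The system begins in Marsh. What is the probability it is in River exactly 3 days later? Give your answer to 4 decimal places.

Propagate the distribution vector 3 days from Marsh.
After 0 days: (0.0000, 1.0000, 0.0000, 0.0000)
After 1 day: (0.2800, 0.2400, 0.2300, 0.2500)
After 2 days: (0.2401, 0.2322, 0.2415, 0.2862)
After 3 days: (0.2401, 0.2341, 0.2421, 0.2837)
P(in River after 3 days) = 0.2837

0.2837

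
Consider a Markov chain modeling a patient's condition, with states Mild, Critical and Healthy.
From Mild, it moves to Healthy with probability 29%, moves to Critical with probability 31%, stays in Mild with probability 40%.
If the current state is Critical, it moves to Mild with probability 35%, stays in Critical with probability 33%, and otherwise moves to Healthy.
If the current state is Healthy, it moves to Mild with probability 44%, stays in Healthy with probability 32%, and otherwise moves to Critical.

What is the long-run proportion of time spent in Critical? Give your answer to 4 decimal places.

Let the stationary distribution be π with π = πP and π_1 + π_2 + π_3 = 1.
π_1 = 0.4·π_1 + 0.35·π_2 + 0.44·π_3
π_2 = 0.31·π_1 + 0.33·π_2 + 0.24·π_3
Solving with the normalization constraint gives π = (0.3976, 0.2943, 0.3081).
So the stationary probability of Critical is 0.2943.

0.2943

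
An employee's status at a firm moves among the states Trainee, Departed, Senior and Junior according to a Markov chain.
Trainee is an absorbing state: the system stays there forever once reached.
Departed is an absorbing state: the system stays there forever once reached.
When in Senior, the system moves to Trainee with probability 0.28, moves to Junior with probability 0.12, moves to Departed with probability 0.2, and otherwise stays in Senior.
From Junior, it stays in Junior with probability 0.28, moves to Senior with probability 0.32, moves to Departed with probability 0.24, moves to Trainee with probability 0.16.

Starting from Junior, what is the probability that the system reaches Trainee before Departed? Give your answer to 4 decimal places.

Let h(s) be the probability of absorption at Trainee starting from transient state s. Then h(Trainee) = 1 and h(Departed) = 0. By first-step analysis:
h(Senior) = 0.28·1 + 0.2·0 + 0.4·h(Senior) + 0.12·h(Junior)
h(Junior) = 0.16·1 + 0.24·0 + 0.32·h(Senior) + 0.28·h(Junior)
Solving: h(Senior) = 0.5610, h(Junior) = 0.4715.
Starting from Junior, the probability is 0.4715.

0.4715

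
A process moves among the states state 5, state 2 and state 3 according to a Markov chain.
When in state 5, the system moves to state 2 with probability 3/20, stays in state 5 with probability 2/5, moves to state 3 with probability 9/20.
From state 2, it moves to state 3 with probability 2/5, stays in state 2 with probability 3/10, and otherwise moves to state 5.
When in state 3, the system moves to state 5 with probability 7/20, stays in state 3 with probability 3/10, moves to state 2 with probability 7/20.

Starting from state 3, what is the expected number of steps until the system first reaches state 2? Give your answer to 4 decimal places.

3.6190

Let t(s) be the expected number of steps to first reach state 2 from state s, with t(state 2) = 0. Conditioning on the first step:
t(state 5) = 1 + 0.4·t(state 5) + 0.45·t(state 3)
t(state 3) = 1 + 0.35·t(state 5) + 0.3·t(state 3)
Solving: t(state 5) = 4.3810, t(state 3) = 3.6190.
Expected steps from state 3 to state 2: 3.6190.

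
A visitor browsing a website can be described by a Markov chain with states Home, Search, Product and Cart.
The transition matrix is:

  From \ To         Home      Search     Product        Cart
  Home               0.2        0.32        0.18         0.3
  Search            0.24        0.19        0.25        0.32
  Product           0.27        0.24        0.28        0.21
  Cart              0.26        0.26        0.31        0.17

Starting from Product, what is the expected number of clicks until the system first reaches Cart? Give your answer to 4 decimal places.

Let t(s) be the expected number of clicks to first reach Cart from state s, with t(Cart) = 0. Conditioning on the first click:
t(Home) = 1 + 0.2·t(Home) + 0.32·t(Search) + 0.18·t(Product)
t(Search) = 1 + 0.24·t(Home) + 0.19·t(Search) + 0.25·t(Product)
t(Product) = 1 + 0.27·t(Home) + 0.24·t(Search) + 0.28·t(Product)
Solving: t(Home) = 3.5029, t(Search) = 3.4628, t(Product) = 3.8567.
Expected clicks from Product to Cart: 3.8567.

3.8567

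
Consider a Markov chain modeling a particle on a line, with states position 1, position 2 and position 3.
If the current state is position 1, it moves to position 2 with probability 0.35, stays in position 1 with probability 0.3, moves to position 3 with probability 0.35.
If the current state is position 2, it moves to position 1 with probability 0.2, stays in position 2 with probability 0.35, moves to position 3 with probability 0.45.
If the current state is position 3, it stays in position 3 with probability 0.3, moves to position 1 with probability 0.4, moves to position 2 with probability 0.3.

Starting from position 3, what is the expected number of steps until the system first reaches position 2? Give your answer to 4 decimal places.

Let t(s) be the expected number of steps to first reach position 2 from state s, with t(position 2) = 0. Conditioning on the first step:
t(position 1) = 1 + 0.3·t(position 1) + 0.35·t(position 3)
t(position 3) = 1 + 0.4·t(position 1) + 0.3·t(position 3)
Solving: t(position 1) = 3.0000, t(position 3) = 3.1429.
Expected steps from position 3 to position 2: 3.1429.

3.1429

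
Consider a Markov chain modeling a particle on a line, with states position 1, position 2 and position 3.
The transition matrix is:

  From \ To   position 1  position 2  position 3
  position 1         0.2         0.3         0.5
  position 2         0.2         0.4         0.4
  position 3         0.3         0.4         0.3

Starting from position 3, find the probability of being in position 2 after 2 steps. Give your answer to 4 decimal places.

Sum over the intermediate state after 1 step:
P = P(position 3→position 1)·P(position 1→position 2) + P(position 3→position 2)·P(position 2→position 2) + P(position 3→position 3)·P(position 3→position 2)
  = 0.3×0.3 + 0.4×0.4 + 0.3×0.4
  = 0.0900 + 0.1600 + 0.1200 = 0.3700

0.3700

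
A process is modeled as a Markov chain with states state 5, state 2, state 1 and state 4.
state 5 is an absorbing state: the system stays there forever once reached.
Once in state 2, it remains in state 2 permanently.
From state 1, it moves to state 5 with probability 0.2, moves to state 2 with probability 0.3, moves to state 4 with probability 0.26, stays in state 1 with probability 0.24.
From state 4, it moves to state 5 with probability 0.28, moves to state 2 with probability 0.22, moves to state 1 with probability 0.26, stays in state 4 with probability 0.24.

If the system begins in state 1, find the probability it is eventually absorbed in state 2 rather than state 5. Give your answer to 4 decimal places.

Let h(s) be the probability of absorption at state 2 starting from transient state s. Then h(state 2) = 1 and h(state 5) = 0. By first-step analysis:
h(state 1) = 0.2·0 + 0.3·1 + 0.24·h(state 1) + 0.26·h(state 4)
h(state 4) = 0.28·0 + 0.22·1 + 0.26·h(state 1) + 0.24·h(state 4)
Solving: h(state 1) = 0.5592, h(state 4) = 0.4808.
Starting from state 1, the probability is 0.5592.

0.5592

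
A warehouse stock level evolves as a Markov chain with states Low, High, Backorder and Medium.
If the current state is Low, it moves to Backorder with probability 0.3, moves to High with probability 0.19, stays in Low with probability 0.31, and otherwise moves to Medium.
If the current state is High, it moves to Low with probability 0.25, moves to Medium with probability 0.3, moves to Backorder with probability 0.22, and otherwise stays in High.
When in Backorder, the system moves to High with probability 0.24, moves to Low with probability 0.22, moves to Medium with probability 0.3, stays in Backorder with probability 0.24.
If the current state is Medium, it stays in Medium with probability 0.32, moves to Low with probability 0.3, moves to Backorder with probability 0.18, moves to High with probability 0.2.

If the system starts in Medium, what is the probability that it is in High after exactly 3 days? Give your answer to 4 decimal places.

0.2129

Propagate the distribution vector 3 days from Medium.
After 0 days: (0.0000, 0.0000, 0.0000, 1.0000)
After 1 day: (0.3000, 0.2000, 0.1800, 0.3200)
After 2 days: (0.2786, 0.2102, 0.2348, 0.2764)
After 3 days: (0.2735, 0.2129, 0.2359, 0.2777)
P(in High after 3 days) = 0.2129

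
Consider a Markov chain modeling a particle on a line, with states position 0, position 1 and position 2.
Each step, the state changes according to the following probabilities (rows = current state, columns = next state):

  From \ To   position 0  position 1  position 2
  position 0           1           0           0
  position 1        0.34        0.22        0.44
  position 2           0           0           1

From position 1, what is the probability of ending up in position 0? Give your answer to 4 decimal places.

Let h(s) be the probability of absorption at position 0 starting from transient state s. Then h(position 0) = 1 and h(position 2) = 0. By first-step analysis:
h(position 1) = 0.34·1 + 0.22·h(position 1) + 0.44·0
Solving: h(position 1) = 0.4359.
Starting from position 1, the probability is 0.4359.

0.4359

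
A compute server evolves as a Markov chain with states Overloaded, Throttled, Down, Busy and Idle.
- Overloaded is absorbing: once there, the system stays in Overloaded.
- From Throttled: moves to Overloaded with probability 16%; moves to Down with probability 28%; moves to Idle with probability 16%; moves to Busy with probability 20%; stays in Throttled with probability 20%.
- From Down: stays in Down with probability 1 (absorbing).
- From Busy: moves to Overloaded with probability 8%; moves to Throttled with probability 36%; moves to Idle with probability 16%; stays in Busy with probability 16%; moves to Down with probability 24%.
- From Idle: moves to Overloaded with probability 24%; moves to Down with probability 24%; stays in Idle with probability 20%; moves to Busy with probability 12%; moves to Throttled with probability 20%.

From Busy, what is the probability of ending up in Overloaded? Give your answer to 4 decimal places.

Let h(s) be the probability of absorption at Overloaded starting from transient state s. Then h(Overloaded) = 1 and h(Down) = 0. By first-step analysis:
h(Throttled) = 0.16·1 + 0.2·h(Throttled) + 0.28·0 + 0.2·h(Busy) + 0.16·h(Idle)
h(Busy) = 0.08·1 + 0.36·h(Throttled) + 0.24·0 + 0.16·h(Busy) + 0.16·h(Idle)
h(Idle) = 0.24·1 + 0.2·h(Throttled) + 0.24·0 + 0.12·h(Busy) + 0.2·h(Idle)
Solving: h(Throttled) = 0.3739, h(Busy) = 0.3402, h(Idle) = 0.4445.
Starting from Busy, the probability is 0.3402.

0.3402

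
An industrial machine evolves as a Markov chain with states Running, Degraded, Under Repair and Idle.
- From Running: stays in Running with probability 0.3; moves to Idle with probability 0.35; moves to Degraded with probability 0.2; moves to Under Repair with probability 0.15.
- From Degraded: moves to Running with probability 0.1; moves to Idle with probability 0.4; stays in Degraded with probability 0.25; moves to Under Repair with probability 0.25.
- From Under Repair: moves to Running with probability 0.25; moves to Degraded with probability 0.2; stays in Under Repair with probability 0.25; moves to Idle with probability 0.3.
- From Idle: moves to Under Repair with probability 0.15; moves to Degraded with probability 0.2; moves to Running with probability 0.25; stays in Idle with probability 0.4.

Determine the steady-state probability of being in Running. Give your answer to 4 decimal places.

Let the stationary distribution be π with π = πP and π_1 + π_2 + π_3 + π_4 = 1.
π_1 = 0.3·π_1 + 0.1·π_2 + 0.25·π_3 + 0.25·π_4
π_2 = 0.2·π_1 + 0.25·π_2 + 0.2·π_3 + 0.2·π_4
π_3 = 0.15·π_1 + 0.25·π_2 + 0.25·π_3 + 0.15·π_4
Solving with the normalization constraint gives π = (0.2299, 0.2105, 0.1901, 0.3695).
So the stationary probability of Running is 0.2299.

0.2299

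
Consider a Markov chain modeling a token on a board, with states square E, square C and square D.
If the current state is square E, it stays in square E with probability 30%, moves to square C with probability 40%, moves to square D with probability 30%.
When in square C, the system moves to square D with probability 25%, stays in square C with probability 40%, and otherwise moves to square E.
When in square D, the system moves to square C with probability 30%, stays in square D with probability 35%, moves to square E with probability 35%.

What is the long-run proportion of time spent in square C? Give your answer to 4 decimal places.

Let the stationary distribution be π with π = πP and π_1 + π_2 + π_3 = 1.
π_1 = 0.3·π_1 + 0.35·π_2 + 0.35·π_3
π_2 = 0.4·π_1 + 0.4·π_2 + 0.3·π_3
Solving with the normalization constraint gives π = (0.3333, 0.3704, 0.2963).
So the stationary probability of square C is 0.3704.

0.3704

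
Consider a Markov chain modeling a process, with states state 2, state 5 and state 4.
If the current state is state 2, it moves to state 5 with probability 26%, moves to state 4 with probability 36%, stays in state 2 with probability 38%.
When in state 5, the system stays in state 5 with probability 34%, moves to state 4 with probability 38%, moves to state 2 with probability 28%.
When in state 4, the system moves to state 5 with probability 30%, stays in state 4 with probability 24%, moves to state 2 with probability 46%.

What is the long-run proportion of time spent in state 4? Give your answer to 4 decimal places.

0.3267

Let the stationary distribution be π with π = πP and π_1 + π_2 + π_3 = 1.
π_1 = 0.38·π_1 + 0.28·π_2 + 0.46·π_3
π_2 = 0.26·π_1 + 0.34·π_2 + 0.3·π_3
Solving with the normalization constraint gives π = (0.3765, 0.2968, 0.3267).
So the stationary probability of state 4 is 0.3267.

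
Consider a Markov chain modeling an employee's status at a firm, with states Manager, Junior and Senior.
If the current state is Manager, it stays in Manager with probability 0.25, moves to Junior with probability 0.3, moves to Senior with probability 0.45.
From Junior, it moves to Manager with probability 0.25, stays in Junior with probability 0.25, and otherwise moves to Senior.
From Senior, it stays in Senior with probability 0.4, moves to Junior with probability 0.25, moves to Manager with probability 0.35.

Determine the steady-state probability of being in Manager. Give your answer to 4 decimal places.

Let the stationary distribution be π with π = πP and π_1 + π_2 + π_3 = 1.
π_1 = 0.25·π_1 + 0.25·π_2 + 0.35·π_3
π_2 = 0.3·π_1 + 0.25·π_2 + 0.25·π_3
Solving with the normalization constraint gives π = (0.2941, 0.2647, 0.4412).
So the stationary probability of Manager is 0.2941.

0.2941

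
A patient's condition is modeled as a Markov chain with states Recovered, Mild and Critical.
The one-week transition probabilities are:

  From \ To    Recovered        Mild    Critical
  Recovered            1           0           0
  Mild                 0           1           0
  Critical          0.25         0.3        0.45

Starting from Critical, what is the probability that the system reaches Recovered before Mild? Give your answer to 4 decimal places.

Let h(s) be the probability of absorption at Recovered starting from transient state s. Then h(Recovered) = 1 and h(Mild) = 0. By first-step analysis:
h(Critical) = 0.25·1 + 0.3·0 + 0.45·h(Critical)
Solving: h(Critical) = 0.4545.
Starting from Critical, the probability is 0.4545.

0.4545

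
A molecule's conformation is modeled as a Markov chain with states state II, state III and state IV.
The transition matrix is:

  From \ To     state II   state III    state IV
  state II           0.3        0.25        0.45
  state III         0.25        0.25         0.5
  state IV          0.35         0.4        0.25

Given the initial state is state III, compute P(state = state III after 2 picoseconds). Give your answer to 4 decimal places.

Sum over the intermediate state after 1 picosecond:
P = P(state III→state II)·P(state II→state III) + P(state III→state III)·P(state III→state III) + P(state III→state IV)·P(state IV→state III)
  = 0.25×0.25 + 0.25×0.25 + 0.5×0.4
  = 0.0625 + 0.0625 + 0.2000 = 0.3250

0.3250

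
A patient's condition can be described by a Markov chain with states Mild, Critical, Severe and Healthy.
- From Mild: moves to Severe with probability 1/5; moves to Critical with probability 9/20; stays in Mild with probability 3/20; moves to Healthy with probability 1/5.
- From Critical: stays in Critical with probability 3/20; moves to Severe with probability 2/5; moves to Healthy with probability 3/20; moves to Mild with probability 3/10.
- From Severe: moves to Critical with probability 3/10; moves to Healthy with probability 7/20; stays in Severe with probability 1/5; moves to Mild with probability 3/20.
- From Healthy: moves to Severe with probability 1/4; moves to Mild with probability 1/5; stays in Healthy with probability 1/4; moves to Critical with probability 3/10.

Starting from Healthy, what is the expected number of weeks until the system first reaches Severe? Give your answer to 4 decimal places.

Let t(s) be the expected number of weeks to first reach Severe from state s, with t(Severe) = 0. Conditioning on the first week:
t(Mild) = 1 + 0.15·t(Mild) + 0.45·t(Critical) + 0.2·t(Healthy)
t(Critical) = 1 + 0.3·t(Mild) + 0.15·t(Critical) + 0.15·t(Healthy)
t(Healthy) = 1 + 0.2·t(Mild) + 0.3·t(Critical) + 0.25·t(Healthy)
Solving: t(Mild) = 3.6438, t(Critical) = 3.0872, t(Healthy) = 3.5399.
Expected weeks from Healthy to Severe: 3.5399.

3.5399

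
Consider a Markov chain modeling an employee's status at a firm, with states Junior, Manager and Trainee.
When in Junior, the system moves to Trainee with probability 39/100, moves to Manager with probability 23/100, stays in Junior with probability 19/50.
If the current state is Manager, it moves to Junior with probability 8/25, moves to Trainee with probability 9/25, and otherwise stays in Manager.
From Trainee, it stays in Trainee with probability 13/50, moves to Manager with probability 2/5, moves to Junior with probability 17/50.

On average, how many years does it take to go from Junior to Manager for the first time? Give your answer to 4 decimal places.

3.4641

Let t(s) be the expected number of years to first reach Manager from state s, with t(Manager) = 0. Conditioning on the first year:
t(Junior) = 1 + 0.38·t(Junior) + 0.39·t(Trainee)
t(Trainee) = 1 + 0.34·t(Junior) + 0.26·t(Trainee)
Solving: t(Junior) = 3.4641, t(Trainee) = 2.9430.
Expected years from Junior to Manager: 3.4641.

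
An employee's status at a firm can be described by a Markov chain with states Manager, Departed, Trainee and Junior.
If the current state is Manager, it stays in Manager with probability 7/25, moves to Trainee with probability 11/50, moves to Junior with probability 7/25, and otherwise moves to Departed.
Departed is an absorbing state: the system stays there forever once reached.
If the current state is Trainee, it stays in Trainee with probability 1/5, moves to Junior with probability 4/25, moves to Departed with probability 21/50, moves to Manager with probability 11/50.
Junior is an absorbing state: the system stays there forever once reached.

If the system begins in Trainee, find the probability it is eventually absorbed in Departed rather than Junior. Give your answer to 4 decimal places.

Let h(s) be the probability of absorption at Departed starting from transient state s. Then h(Departed) = 1 and h(Junior) = 0. By first-step analysis:
h(Manager) = 0.28·h(Manager) + 0.22·1 + 0.22·h(Trainee) + 0.28·0
h(Trainee) = 0.22·h(Manager) + 0.42·1 + 0.2·h(Trainee) + 0.16·0
Solving: h(Manager) = 0.5087, h(Trainee) = 0.6649.
Starting from Trainee, the probability is 0.6649.

0.6649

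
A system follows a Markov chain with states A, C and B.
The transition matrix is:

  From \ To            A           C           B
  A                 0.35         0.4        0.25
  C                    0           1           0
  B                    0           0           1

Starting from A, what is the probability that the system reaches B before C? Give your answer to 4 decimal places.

Let h(s) be the probability of absorption at B starting from transient state s. Then h(B) = 1 and h(C) = 0. By first-step analysis:
h(A) = 0.35·h(A) + 0.4·0 + 0.25·1
Solving: h(A) = 0.3846.
Starting from A, the probability is 0.3846.

0.3846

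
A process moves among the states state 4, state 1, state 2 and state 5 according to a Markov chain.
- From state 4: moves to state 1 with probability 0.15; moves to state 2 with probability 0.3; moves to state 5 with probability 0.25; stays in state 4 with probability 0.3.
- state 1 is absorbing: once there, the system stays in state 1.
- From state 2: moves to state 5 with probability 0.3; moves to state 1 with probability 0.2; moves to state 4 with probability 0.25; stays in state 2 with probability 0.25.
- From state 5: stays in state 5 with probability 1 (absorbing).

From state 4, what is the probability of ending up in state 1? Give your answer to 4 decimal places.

0.3833

Let h(s) be the probability of absorption at state 1 starting from transient state s. Then h(state 1) = 1 and h(state 5) = 0. By first-step analysis:
h(state 4) = 0.3·h(state 4) + 0.15·1 + 0.3·h(state 2) + 0.25·0
h(state 2) = 0.25·h(state 4) + 0.2·1 + 0.25·h(state 2) + 0.3·0
Solving: h(state 4) = 0.3833, h(state 2) = 0.3944.
Starting from state 4, the probability is 0.3833.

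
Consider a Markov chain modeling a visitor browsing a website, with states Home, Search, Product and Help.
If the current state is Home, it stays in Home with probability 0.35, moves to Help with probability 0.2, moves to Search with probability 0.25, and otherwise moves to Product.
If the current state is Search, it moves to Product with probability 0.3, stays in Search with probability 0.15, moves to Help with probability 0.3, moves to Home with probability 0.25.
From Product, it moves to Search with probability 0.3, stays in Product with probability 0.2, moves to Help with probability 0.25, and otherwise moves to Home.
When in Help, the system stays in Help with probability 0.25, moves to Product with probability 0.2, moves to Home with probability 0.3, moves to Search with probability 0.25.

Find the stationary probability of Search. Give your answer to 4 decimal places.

0.2374

Let the stationary distribution be π with π = πP and π_1 + π_2 + π_3 + π_4 = 1.
π_1 = 0.35·π_1 + 0.25·π_2 + 0.25·π_3 + 0.3·π_4
π_2 = 0.25·π_1 + 0.15·π_2 + 0.3·π_3 + 0.25·π_4
π_3 = 0.2·π_1 + 0.3·π_2 + 0.2·π_3 + 0.2·π_4
Solving with the normalization constraint gives π = (0.2915, 0.2374, 0.2237, 0.2473).
So the stationary probability of Search is 0.2374.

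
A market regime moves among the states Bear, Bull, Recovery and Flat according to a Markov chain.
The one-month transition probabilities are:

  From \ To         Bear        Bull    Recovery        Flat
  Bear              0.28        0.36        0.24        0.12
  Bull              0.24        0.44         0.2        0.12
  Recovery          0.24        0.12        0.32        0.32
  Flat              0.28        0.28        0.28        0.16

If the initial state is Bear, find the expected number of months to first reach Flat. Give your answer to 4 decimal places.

Let t(s) be the expected number of months to first reach Flat from state s, with t(Flat) = 0. Conditioning on the first month:
t(Bear) = 1 + 0.28·t(Bear) + 0.36·t(Bull) + 0.24·t(Recovery)
t(Bull) = 1 + 0.24·t(Bear) + 0.44·t(Bull) + 0.2·t(Recovery)
t(Recovery) = 1 + 0.24·t(Bear) + 0.12·t(Bull) + 0.32·t(Recovery)
Solving: t(Bear) = 5.9056, t(Bull) = 5.9621, t(Recovery) = 4.6070.
Expected months from Bear to Flat: 5.9056.

5.9056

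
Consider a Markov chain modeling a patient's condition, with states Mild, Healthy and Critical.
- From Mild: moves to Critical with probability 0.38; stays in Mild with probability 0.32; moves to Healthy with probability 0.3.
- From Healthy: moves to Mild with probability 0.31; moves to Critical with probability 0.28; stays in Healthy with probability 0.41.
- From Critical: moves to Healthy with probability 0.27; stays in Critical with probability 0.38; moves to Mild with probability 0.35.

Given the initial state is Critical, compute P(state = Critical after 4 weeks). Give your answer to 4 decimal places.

Propagate the distribution vector 4 weeks from Critical.
After 0 weeks: (0.0000, 0.0000, 1.0000)
After 1 week: (0.3500, 0.2700, 0.3800)
After 2 weeks: (0.3287, 0.3183, 0.3530)
After 3 weeks: (0.3274, 0.3244, 0.3482)
After 4 weeks: (0.3272, 0.3252, 0.3476)
P(in Critical after 4 weeks) = 0.3476

0.3476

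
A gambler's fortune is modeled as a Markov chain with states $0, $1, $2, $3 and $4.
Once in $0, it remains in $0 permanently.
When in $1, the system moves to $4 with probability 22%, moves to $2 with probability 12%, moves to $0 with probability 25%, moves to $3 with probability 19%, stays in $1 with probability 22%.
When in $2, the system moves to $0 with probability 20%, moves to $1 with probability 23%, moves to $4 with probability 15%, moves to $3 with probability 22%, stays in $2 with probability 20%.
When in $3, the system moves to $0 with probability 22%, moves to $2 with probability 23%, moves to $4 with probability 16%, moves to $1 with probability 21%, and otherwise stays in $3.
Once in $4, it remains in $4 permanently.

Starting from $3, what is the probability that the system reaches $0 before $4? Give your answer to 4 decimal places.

Let h(s) be the probability of absorption at $0 starting from transient state s. Then h($0) = 1 and h($4) = 0. By first-step analysis:
h($1) = 0.25·1 + 0.22·h($1) + 0.12·h($2) + 0.19·h($3) + 0.22·0
h($2) = 0.2·1 + 0.23·h($1) + 0.2·h($2) + 0.22·h($3) + 0.15·0
h($3) = 0.22·1 + 0.21·h($1) + 0.23·h($2) + 0.18·h($3) + 0.16·0
Solving: h($1) = 0.5447, h($2) = 0.5621, h($3) = 0.5655.
Starting from $3, the probability is 0.5655.

0.5655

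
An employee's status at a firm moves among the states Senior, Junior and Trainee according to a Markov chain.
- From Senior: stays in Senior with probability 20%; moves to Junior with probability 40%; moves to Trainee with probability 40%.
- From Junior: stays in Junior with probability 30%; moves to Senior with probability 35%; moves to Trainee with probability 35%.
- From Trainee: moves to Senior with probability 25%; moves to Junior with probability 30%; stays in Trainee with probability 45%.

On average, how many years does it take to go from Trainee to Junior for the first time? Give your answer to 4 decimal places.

3.0882

Let t(s) be the expected number of years to first reach Junior from state s, with t(Junior) = 0. Conditioning on the first year:
t(Senior) = 1 + 0.2·t(Senior) + 0.4·t(Trainee)
t(Trainee) = 1 + 0.25·t(Senior) + 0.45·t(Trainee)
Solving: t(Senior) = 2.7941, t(Trainee) = 3.0882.
Expected years from Trainee to Junior: 3.0882.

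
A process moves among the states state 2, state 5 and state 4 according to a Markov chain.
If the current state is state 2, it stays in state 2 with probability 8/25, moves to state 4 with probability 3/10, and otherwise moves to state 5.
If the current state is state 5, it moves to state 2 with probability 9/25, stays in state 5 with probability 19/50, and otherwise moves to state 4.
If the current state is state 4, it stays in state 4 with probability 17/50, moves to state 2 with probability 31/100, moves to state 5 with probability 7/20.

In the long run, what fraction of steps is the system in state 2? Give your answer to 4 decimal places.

Let the stationary distribution be π with π = πP and π_1 + π_2 + π_3 = 1.
π_1 = 0.32·π_1 + 0.36·π_2 + 0.31·π_3
π_2 = 0.38·π_1 + 0.38·π_2 + 0.35·π_3
Solving with the normalization constraint gives π = (0.3319, 0.3711, 0.2970).
So the stationary probability of state 2 is 0.3319.

0.3319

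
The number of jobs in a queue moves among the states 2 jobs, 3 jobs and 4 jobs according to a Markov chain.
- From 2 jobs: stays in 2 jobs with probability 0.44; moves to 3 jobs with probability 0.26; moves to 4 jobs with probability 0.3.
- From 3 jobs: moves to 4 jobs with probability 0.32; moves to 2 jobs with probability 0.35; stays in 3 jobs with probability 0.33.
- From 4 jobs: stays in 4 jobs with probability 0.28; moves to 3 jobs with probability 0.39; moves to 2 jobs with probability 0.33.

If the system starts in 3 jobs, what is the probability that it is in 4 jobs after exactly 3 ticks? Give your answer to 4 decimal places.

0.3005

Propagate the distribution vector 3 ticks from 3 jobs.
After 0 ticks: (0.0000, 1.0000, 0.0000)
After 1 tick: (0.3500, 0.3300, 0.3200)
After 2 ticks: (0.3751, 0.3247, 0.3002)
After 3 ticks: (0.3778, 0.3218, 0.3005)
P(in 4 jobs after 3 ticks) = 0.3005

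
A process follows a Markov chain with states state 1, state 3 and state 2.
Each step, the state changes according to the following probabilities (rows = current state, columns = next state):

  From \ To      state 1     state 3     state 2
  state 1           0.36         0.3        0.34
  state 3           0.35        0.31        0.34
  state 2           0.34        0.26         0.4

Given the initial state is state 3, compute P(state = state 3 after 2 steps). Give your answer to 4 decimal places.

0.2895

Sum over the intermediate state after 1 step:
P = P(state 3→state 1)·P(state 1→state 3) + P(state 3→state 3)·P(state 3→state 3) + P(state 3→state 2)·P(state 2→state 3)
  = 0.35×0.3 + 0.31×0.31 + 0.34×0.26
  = 0.1050 + 0.0961 + 0.0884 = 0.2895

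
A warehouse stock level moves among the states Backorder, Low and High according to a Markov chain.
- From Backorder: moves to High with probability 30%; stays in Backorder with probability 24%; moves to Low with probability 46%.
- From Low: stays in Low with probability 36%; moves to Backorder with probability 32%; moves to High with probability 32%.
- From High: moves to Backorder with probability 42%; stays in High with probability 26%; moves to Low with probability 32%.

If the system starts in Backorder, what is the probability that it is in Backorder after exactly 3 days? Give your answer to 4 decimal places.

0.3233

Propagate the distribution vector 3 days from Backorder.
After 0 days: (1.0000, 0.0000, 0.0000)
After 1 day: (0.2400, 0.4600, 0.3000)
After 2 days: (0.3308, 0.3720, 0.2972)
After 3 days: (0.3233, 0.3812, 0.2956)
P(in Backorder after 3 days) = 0.3233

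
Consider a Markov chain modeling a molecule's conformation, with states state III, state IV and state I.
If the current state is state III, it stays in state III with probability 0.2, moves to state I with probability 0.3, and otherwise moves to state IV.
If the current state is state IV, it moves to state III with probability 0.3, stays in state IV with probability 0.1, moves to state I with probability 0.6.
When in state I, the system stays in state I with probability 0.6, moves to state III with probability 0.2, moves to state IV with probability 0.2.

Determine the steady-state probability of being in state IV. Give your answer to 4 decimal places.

Let the stationary distribution be π with π = πP and π_1 + π_2 + π_3 = 1.
π_1 = 0.2·π_1 + 0.3·π_2 + 0.2·π_3
π_2 = 0.5·π_1 + 0.1·π_2 + 0.2·π_3
Solving with the normalization constraint gives π = (0.2243, 0.2430, 0.5327).
So the stationary probability of state IV is 0.2430.

0.2430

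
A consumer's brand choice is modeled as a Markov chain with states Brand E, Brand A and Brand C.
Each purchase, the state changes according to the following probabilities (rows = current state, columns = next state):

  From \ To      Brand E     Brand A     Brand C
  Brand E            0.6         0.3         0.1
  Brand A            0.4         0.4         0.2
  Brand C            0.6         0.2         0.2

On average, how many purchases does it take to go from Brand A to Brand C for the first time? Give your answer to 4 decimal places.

6.6667

Let t(s) be the expected number of purchases to first reach Brand C from state s, with t(Brand C) = 0. Conditioning on the first purchase:
t(Brand E) = 1 + 0.6·t(Brand E) + 0.3·t(Brand A)
t(Brand A) = 1 + 0.4·t(Brand E) + 0.4·t(Brand A)
Solving: t(Brand E) = 7.5000, t(Brand A) = 6.6667.
Expected purchases from Brand A to Brand C: 6.6667.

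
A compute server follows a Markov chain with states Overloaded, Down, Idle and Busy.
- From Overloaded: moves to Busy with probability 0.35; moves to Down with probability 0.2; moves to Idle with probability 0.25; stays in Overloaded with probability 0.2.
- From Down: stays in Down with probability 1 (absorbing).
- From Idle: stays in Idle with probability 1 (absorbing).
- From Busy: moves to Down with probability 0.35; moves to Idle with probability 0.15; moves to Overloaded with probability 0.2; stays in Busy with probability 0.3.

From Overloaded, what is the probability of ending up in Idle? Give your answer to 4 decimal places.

0.4643

Let h(s) be the probability of absorption at Idle starting from transient state s. Then h(Idle) = 1 and h(Down) = 0. By first-step analysis:
h(Overloaded) = 0.2·h(Overloaded) + 0.2·0 + 0.25·1 + 0.35·h(Busy)
h(Busy) = 0.2·h(Overloaded) + 0.35·0 + 0.15·1 + 0.3·h(Busy)
Solving: h(Overloaded) = 0.4643, h(Busy) = 0.3469.
Starting from Overloaded, the probability is 0.4643.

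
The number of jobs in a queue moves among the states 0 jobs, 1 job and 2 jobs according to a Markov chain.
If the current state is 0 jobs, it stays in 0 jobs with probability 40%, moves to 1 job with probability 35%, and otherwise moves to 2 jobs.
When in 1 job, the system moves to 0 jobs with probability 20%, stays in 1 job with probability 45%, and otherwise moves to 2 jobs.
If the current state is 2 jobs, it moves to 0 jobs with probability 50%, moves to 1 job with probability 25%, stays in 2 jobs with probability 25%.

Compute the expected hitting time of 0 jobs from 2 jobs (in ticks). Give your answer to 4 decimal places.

Let t(s) be the expected number of ticks to first reach 0 jobs from state s, with t(0 jobs) = 0. Conditioning on the first tick:
t(1 job) = 1 + 0.45·t(1 job) + 0.35·t(2 jobs)
t(2 jobs) = 1 + 0.25·t(1 job) + 0.25·t(2 jobs)
Solving: t(1 job) = 3.3846, t(2 jobs) = 2.4615.
Expected ticks from 2 jobs to 0 jobs: 2.4615.

2.4615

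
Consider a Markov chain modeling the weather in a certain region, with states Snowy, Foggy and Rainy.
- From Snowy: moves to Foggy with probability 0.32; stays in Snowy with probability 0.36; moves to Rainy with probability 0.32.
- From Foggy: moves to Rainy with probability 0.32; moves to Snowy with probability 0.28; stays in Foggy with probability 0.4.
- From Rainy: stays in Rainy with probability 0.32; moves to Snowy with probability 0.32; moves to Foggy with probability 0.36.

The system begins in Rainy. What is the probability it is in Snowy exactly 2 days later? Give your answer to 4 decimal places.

0.3184

Sum over the intermediate state after 1 day:
P = P(Rainy→Snowy)·P(Snowy→Snowy) + P(Rainy→Foggy)·P(Foggy→Snowy) + P(Rainy→Rainy)·P(Rainy→Snowy)
  = 0.32×0.36 + 0.36×0.28 + 0.32×0.32
  = 0.1152 + 0.1008 + 0.1024 = 0.3184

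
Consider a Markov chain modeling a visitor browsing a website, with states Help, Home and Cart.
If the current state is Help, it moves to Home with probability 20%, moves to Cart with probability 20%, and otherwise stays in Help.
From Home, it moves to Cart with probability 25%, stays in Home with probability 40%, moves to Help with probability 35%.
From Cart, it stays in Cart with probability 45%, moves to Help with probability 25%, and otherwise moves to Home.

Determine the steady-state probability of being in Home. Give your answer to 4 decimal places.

Let the stationary distribution be π with π = πP and π_1 + π_2 + π_3 = 1.
π_1 = 0.6·π_1 + 0.35·π_2 + 0.25·π_3
π_2 = 0.2·π_1 + 0.4·π_2 + 0.3·π_3
Solving with the normalization constraint gives π = (0.4286, 0.2857, 0.2857).
So the stationary probability of Home is 0.2857.

0.2857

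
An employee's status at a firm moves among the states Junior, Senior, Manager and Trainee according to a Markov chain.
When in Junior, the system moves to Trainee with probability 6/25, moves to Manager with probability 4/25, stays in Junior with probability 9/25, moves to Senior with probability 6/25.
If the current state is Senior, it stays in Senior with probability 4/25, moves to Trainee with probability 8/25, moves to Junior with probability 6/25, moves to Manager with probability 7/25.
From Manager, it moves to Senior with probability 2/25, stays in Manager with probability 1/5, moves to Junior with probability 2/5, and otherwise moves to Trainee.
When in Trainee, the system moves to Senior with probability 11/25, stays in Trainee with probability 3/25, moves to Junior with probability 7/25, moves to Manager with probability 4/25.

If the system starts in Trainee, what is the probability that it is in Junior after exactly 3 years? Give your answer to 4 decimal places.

0.3225

Propagate the distribution vector 3 years from Trainee.
After 0 years: (0.0000, 0.0000, 0.0000, 1.0000)
After 1 year: (0.2800, 0.4400, 0.1600, 0.1200)
After 2 years: (0.3040, 0.2032, 0.2192, 0.2736)
After 3 years: (0.3225, 0.2434, 0.1932, 0.2410)
P(in Junior after 3 years) = 0.3225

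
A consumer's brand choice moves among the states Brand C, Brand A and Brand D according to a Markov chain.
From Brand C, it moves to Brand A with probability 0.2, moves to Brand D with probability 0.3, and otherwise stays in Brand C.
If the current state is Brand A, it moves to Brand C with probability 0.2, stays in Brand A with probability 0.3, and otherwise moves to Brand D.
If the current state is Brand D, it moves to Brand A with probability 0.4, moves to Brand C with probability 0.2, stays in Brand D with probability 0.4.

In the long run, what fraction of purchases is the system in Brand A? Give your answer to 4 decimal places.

0.3117

Let the stationary distribution be π with π = πP and π_1 + π_2 + π_3 = 1.
π_1 = 0.5·π_1 + 0.2·π_2 + 0.2·π_3
π_2 = 0.2·π_1 + 0.3·π_2 + 0.4·π_3
Solving with the normalization constraint gives π = (0.2857, 0.3117, 0.4026).
So the stationary probability of Brand A is 0.3117.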